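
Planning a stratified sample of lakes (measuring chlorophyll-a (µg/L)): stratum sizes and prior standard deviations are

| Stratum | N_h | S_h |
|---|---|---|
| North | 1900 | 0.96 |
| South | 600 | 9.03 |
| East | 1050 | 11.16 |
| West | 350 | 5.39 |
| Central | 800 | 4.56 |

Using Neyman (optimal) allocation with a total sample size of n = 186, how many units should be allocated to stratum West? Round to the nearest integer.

14

Neyman allocation: n_h = n · N_h S_h / Σ N_i S_i, with n = 186.
  stratum North: N_h·S_h = 1900·0.96 = 1824.00
  stratum South: N_h·S_h = 600·9.03 = 5418.00
  stratum East: N_h·S_h = 1050·11.16 = 11718.00
  stratum West: N_h·S_h = 350·5.39 = 1886.50
  stratum Central: N_h·S_h = 800·4.56 = 3648.00
Σ N_h S_h = 24494.50
n for stratum West = 186·1886.50/24494.50 = 14.325 → 14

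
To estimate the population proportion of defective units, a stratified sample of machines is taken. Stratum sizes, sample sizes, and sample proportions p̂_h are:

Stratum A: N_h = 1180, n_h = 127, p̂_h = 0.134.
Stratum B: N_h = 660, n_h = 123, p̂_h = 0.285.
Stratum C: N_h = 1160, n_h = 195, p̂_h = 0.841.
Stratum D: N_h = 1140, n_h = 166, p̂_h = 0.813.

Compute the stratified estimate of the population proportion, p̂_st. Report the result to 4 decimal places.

p̂_st ≈ 0.5431

N = 4140; stratum weights W_h = N_h/N.
p̂_st = Σ W_h p̂_h = (1180·0.134 + 660·0.285 + 1160·0.841 + 1140·0.813)/4140 = 0.54314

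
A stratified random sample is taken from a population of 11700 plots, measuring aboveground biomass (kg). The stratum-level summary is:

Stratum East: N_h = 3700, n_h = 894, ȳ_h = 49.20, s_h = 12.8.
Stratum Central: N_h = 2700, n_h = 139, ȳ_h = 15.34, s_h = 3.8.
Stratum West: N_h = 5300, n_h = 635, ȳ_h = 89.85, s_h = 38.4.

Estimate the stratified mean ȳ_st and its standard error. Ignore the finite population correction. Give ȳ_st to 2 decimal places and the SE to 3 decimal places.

ȳ_st = Σ W_h ȳ_h = (3700·49.20 + 2700·15.34 + 5300·89.85)/11700 = 59.80026
V̂(ȳ_st) = Σ W_h² s_h²/n_h, with W_h = N_h/N and N = 11700:
  stratum East: (3700/11700)²·12.8²/894 = 0.018328
  stratum Central: (2700/11700)²·3.8²/139 = 0.00553233
  stratum West: (5300/11700)²·38.4²/635 = 0.476506
V̂(ȳ_st) = 0.500367
SE(ȳ_st) = √0.500367 = 0.707366

ȳ_st ≈ 59.80, SE ≈ 0.707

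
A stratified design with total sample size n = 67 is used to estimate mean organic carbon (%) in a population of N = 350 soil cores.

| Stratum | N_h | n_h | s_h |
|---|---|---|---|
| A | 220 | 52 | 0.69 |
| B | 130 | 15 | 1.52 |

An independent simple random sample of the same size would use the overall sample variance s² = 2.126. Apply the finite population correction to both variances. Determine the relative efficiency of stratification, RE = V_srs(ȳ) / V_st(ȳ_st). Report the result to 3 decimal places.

RE ≈ 1.190

V̂(ȳ_st) = Σ W_h² (1 − n_h/N_h) s_h²/n_h, with W_h = N_h/N and N = 350:
  stratum A: (220/350)²·(1 − 52/220)·0.69²/52 = 0.00276243
  stratum B: (130/350)²·(1 − 15/130)·1.52²/15 = 0.0187975
V_st = 0.02156
V_srs = (1 − 67/350)·2.126/67 = 0.0256571
Relative efficiency = V_srs / V_st = 0.0256571/0.02156 = 1.1900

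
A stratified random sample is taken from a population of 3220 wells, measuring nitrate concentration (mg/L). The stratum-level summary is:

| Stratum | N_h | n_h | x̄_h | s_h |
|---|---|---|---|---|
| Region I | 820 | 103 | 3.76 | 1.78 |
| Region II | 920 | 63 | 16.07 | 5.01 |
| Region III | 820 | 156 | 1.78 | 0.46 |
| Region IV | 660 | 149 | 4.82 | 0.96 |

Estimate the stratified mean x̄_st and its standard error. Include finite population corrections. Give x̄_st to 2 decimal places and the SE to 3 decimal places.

x̄_st = Σ W_h x̄_h = (820·3.76 + 920·16.07 + 820·1.78 + 660·4.82)/3220 = 6.99019
V̂(x̄_st) = Σ W_h² (1 − n_h/N_h) s_h²/n_h, with W_h = N_h/N and N = 3220:
  stratum Region I: (820/3220)²·(1 − 103/820)·1.78²/103 = 0.00174431
  stratum Region II: (920/3220)²·(1 − 63/920)·5.01²/63 = 0.0302965
  stratum Region III: (820/3220)²·(1 − 156/820)·0.46²/156 = 7.12297e-05
  stratum Region IV: (660/3220)²·(1 − 149/660)·0.96²/149 = 0.000201191
V̂(x̄_st) = 0.0323132
SE(x̄_st) = √0.0323132 = 0.179759

x̄_st ≈ 6.99, SE ≈ 0.180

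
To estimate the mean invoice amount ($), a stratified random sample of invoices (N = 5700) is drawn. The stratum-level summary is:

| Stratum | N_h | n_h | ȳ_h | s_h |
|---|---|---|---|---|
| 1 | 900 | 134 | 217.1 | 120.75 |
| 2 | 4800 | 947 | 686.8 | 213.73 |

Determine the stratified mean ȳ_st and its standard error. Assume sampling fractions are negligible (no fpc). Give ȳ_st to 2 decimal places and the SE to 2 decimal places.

ȳ_st ≈ 612.64, SE ≈ 6.08

ȳ_st = Σ W_h ȳ_h = (900·217.1 + 4800·686.8)/5700 = 612.63684
V̂(ȳ_st) = Σ W_h² s_h²/n_h, with W_h = N_h/N and N = 5700:
  stratum 1: (900/5700)²·120.75²/134 = 2.71272
  stratum 2: (4800/5700)²·213.73²/947 = 34.2069
V̂(ȳ_st) = 36.9196
SE(ȳ_st) = √36.9196 = 6.07615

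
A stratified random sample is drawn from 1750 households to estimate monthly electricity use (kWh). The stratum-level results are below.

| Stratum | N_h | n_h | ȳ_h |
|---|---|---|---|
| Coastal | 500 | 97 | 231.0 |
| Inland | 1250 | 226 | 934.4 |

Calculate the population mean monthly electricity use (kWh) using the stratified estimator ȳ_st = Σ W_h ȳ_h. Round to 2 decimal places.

N = Σ N_h = 1750. Stratum weights W_h = N_h/N.
ȳ_st = (500·231.0 + 1250·934.4) / 1750 = 733.4286

ȳ_st ≈ 733.43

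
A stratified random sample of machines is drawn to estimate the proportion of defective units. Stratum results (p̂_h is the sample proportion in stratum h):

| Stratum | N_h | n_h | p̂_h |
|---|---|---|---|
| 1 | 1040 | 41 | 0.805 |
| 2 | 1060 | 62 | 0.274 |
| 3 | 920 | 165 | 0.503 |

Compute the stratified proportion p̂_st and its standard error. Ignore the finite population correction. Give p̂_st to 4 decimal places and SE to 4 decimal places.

p̂_st ≈ 0.5266, SE ≈ 0.0318

N = 3020; stratum weights W_h = N_h/N.
p̂_st = Σ W_h p̂_h = (1040·0.805 + 1060·0.274 + 920·0.503)/3020 = 0.52662
V̂(p̂_st) = Σ W_h² p̂_h(1−p̂_h)/(n_h−1):
  stratum 1: (1040/3020)²·0.805·0.195/40 = 0.000465397
  stratum 2: (1060/3020)²·0.274·0.726/61 = 0.000401749
  stratum 3: (920/3020)²·0.503·0.497/164 = 0.000141463
V̂(p̂_st) = 0.00100861; SE = √V̂ = 0.0317586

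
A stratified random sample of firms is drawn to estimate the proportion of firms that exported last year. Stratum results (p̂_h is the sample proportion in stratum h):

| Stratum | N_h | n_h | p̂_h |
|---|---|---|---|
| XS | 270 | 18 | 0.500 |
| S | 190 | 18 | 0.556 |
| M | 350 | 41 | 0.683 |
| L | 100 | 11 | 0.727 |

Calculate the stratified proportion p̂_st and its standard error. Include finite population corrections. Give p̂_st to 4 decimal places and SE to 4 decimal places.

N = 910; stratum weights W_h = N_h/N.
p̂_st = Σ W_h p̂_h = (270·0.500 + 190·0.556 + 350·0.683 + 100·0.727)/910 = 0.60702
V̂(p̂_st) = Σ W_h² (1 − n_h/N_h) p̂_h(1−p̂_h)/(n_h−1):
  stratum XS: (270/910)²·(1 − 18/270)·0.500·0.500/17 = 0.00120829
  stratum S: (190/910)²·(1 − 18/190)·0.556·0.444/17 = 0.000573071
  stratum M: (350/910)²·(1 − 41/350)·0.683·0.317/40 = 0.000706909
  stratum L: (100/910)²·(1 − 11/100)·0.727·0.273/10 = 0.000213307
V̂(p̂_st) = 0.00270158; SE = √V̂ = 0.0519767

p̂_st ≈ 0.6070, SE ≈ 0.0520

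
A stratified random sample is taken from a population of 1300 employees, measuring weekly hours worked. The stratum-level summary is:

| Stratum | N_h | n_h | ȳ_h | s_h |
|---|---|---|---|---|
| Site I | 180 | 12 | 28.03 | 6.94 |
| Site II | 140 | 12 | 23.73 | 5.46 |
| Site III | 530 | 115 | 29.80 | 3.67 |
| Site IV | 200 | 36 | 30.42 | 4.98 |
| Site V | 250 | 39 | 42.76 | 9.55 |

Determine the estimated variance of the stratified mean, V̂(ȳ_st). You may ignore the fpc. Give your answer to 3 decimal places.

V̂(ȳ_st) = Σ W_h² s_h²/n_h, with W_h = N_h/N and N = 1300:
  stratum Site I: (180/1300)²·6.94²/12 = 0.0769478
  stratum Site II: (140/1300)²·5.46²/12 = 0.028812
  stratum Site III: (530/1300)²·3.67²/115 = 0.019467
  stratum Site IV: (200/1300)²·4.98²/36 = 0.0163053
  stratum Site V: (250/1300)²·9.55²/39 = 0.0864839
V̂(ȳ_st) = 0.228016

V̂(ȳ_st) ≈ 0.228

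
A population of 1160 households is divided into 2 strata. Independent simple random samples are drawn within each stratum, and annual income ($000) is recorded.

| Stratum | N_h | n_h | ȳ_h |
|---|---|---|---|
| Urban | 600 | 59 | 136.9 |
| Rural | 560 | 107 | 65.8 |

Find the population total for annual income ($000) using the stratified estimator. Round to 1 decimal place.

τ̂_st ≈ 118988.0

τ̂_st = Σ N_h ȳ_h = 600·136.9 + 560·65.8 = 118988.0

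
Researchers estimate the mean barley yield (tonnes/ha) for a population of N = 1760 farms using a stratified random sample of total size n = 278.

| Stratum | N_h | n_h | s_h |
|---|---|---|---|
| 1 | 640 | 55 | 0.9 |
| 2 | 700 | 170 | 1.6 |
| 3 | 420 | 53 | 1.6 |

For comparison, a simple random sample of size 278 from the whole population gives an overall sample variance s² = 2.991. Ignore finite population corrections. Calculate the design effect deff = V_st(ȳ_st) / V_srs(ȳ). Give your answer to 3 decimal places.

deff ≈ 0.658

V̂(ȳ_st) = Σ W_h² s_h²/n_h, with W_h = N_h/N and N = 1760:
  stratum 1: (640/1760)²·0.9²/55 = 0.00194741
  stratum 2: (700/1760)²·1.6²/170 = 0.00238211
  stratum 3: (420/1760)²·1.6²/53 = 0.00275066
V_st = 0.00708018
V_srs = s²/n = 2.991/278 = 0.010759
deff = V_st / V_srs = 0.00708018/0.010759 = 0.6581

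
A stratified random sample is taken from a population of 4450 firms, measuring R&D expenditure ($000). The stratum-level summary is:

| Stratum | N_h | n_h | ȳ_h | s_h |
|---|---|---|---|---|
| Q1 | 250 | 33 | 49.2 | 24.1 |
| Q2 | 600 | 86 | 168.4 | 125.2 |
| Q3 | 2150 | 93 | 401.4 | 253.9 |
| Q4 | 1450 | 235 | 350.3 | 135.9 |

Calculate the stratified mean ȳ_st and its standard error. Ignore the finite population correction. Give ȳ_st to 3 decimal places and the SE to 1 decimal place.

ȳ_st ≈ 333.547, SE ≈ 13.2

ȳ_st = Σ W_h ȳ_h = (250·49.2 + 600·168.4 + 2150·401.4 + 1450·350.3)/4450 = 333.54719
V̂(ȳ_st) = Σ W_h² s_h²/n_h, with W_h = N_h/N and N = 4450:
  stratum Q1: (250/4450)²·24.1²/33 = 0.0555495
  stratum Q2: (600/4450)²·125.2²/86 = 3.31354
  stratum Q3: (2150/4450)²·253.9²/93 = 161.808
  stratum Q4: (1450/4450)²·135.9²/235 = 8.34424
V̂(ȳ_st) = 173.521
SE(ȳ_st) = √173.521 = 13.1727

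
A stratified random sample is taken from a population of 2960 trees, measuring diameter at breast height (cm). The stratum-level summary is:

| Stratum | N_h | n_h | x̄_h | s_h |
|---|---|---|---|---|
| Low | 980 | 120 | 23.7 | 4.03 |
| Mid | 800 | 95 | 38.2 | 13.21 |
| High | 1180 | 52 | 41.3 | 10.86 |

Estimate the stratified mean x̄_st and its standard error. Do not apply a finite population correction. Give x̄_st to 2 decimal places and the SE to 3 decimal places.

x̄_st ≈ 34.64, SE ≈ 0.714

x̄_st = Σ W_h x̄_h = (980·23.7 + 800·38.2 + 1180·41.3)/2960 = 34.63514
V̂(x̄_st) = Σ W_h² s_h²/n_h, with W_h = N_h/N and N = 2960:
  stratum Low: (980/2960)²·4.03²/120 = 0.0148353
  stratum Mid: (800/2960)²·13.21²/95 = 0.134177
  stratum High: (1180/2960)²·10.86²/52 = 0.360443
V̂(x̄_st) = 0.509456
SE(x̄_st) = √0.509456 = 0.713762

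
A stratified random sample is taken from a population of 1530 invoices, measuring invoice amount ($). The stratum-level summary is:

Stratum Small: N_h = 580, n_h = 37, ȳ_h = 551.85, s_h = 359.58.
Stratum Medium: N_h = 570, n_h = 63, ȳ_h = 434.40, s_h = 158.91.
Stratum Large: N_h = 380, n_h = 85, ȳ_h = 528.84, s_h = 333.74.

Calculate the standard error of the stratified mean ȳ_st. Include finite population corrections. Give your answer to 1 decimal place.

SE(ȳ_st) ≈ 24.1

V̂(ȳ_st) = Σ W_h² (1 − n_h/N_h) s_h²/n_h, with W_h = N_h/N and N = 1530:
  stratum Small: (580/1530)²·(1 − 37/580)·359.58²/37 = 470.148
  stratum Medium: (570/1530)²·(1 − 63/570)·158.91²/63 = 49.4837
  stratum Large: (380/1530)²·(1 − 85/380)·333.74²/85 = 62.751
V̂(ȳ_st) = 582.382
SE(ȳ_st) = √582.382 = 24.1326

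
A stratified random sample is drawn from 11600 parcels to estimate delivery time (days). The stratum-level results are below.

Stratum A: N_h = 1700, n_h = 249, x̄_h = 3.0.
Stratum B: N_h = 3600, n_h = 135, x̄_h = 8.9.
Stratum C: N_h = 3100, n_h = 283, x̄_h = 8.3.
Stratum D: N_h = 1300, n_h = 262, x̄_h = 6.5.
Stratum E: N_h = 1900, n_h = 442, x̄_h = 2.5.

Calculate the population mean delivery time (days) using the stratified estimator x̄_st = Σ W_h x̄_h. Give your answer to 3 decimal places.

x̄_st ≈ 6.558

N = Σ N_h = 11600. Stratum weights W_h = N_h/N.
x̄_st = (1700·3.0 + 3600·8.9 + 3100·8.3 + 1300·6.5 + 1900·2.5) / 11600 = 6.55776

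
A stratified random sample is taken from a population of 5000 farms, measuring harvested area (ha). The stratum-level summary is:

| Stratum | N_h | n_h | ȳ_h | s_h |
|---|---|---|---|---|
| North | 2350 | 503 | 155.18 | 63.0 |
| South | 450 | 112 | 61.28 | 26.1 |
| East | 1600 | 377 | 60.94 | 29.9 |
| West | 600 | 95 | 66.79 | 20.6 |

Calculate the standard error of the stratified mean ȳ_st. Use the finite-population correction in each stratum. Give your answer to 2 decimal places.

SE(ȳ_st) ≈ 1.28

V̂(ȳ_st) = Σ W_h² (1 − n_h/N_h) s_h²/n_h, with W_h = N_h/N and N = 5000:
  stratum North: (2350/5000)²·(1 − 503/2350)·63.0²/503 = 1.36996
  stratum South: (450/5000)²·(1 − 112/450)·26.1²/112 = 0.0370043
  stratum East: (1600/5000)²·(1 − 377/1600)·29.9²/377 = 0.185613
  stratum West: (600/5000)²·(1 − 95/600)·20.6²/95 = 0.0541394
V̂(ȳ_st) = 1.64672
SE(ȳ_st) = √1.64672 = 1.28324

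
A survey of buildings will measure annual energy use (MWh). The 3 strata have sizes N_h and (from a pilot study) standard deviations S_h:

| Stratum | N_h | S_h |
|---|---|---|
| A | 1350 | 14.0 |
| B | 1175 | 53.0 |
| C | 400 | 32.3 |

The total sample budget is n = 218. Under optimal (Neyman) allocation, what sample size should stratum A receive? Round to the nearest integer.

44

Neyman allocation: n_h = n · N_h S_h / Σ N_i S_i, with n = 218.
  stratum A: N_h·S_h = 1350·14.0 = 18900.00
  stratum B: N_h·S_h = 1175·53.0 = 62275.00
  stratum C: N_h·S_h = 400·32.3 = 12920.00
Σ N_h S_h = 94095.00
n for stratum A = 218·18900.00/94095.00 = 43.788 → 44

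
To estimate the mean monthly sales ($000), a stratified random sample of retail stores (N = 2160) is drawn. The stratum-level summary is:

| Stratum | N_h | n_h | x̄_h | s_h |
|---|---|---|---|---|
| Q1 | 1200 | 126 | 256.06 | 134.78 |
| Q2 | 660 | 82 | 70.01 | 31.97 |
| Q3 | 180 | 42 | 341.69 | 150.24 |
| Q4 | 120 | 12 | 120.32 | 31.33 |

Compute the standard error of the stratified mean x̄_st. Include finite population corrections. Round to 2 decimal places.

V̂(x̄_st) = Σ W_h² (1 − n_h/N_h) s_h²/n_h, with W_h = N_h/N and N = 2160:
  stratum Q1: (1200/2160)²·(1 − 126/1200)·134.78²/126 = 39.8252
  stratum Q2: (660/2160)²·(1 − 82/660)·31.97²/82 = 1.01914
  stratum Q3: (180/2160)²·(1 − 42/180)·150.24²/42 = 2.86132
  stratum Q4: (120/2160)²·(1 − 12/120)·31.33²/12 = 0.227215
V̂(x̄_st) = 43.9329
SE(x̄_st) = √43.9329 = 6.62819

SE(x̄_st) ≈ 6.63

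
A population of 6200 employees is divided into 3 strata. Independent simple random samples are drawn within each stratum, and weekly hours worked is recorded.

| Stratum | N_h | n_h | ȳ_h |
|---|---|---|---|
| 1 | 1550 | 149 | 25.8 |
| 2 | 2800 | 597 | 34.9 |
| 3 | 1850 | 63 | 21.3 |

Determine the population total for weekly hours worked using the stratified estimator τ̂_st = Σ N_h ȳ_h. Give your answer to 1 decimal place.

τ̂_st ≈ 177115.0

τ̂_st = Σ N_h ȳ_h = 1550·25.8 + 2800·34.9 + 1850·21.3 = 177115.0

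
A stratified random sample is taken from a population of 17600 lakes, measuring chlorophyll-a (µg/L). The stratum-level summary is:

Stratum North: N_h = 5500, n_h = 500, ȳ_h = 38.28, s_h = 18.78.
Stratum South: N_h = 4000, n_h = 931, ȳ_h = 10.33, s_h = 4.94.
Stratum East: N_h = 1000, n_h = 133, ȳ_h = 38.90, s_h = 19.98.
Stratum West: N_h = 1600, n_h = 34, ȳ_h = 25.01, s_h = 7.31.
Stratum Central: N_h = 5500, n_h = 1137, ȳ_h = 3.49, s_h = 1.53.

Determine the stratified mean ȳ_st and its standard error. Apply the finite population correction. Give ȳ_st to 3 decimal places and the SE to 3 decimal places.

ȳ_st = Σ W_h ȳ_h = (5500·38.28 + 4000·10.33 + 1000·38.90 + 1600·25.01 + 5500·3.49)/17600 = 19.88472
V̂(ȳ_st) = Σ W_h² (1 − n_h/N_h) s_h²/n_h, with W_h = N_h/N and N = 17600:
  stratum North: (5500/17600)²·(1 − 500/5500)·18.78²/500 = 0.0626222
  stratum South: (4000/17600)²·(1 − 931/4000)·4.94²/931 = 0.00103881
  stratum East: (1000/17600)²·(1 − 133/1000)·19.98²/133 = 0.00840104
  stratum West: (1600/17600)²·(1 − 34/1600)·7.31²/34 = 0.0127128
  stratum Central: (5500/17600)²·(1 − 1137/5500)·1.53²/1137 = 0.000159494
V̂(ȳ_st) = 0.0849344
SE(ȳ_st) = √0.0849344 = 0.291435

ȳ_st ≈ 19.885, SE ≈ 0.291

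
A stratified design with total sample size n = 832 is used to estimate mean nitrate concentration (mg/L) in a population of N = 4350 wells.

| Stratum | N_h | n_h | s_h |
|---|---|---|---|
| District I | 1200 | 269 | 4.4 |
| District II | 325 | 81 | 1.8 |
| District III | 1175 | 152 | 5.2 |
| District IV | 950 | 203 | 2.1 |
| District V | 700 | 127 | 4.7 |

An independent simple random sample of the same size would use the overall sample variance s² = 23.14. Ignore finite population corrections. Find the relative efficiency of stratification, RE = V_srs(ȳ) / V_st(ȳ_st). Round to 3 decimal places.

V̂(ȳ_st) = Σ W_h² s_h²/n_h, with W_h = N_h/N and N = 4350:
  stratum District I: (1200/4350)²·4.4²/269 = 0.00547693
  stratum District II: (325/4350)²·1.8²/81 = 0.000223279
  stratum District III: (1175/4350)²·5.2²/152 = 0.0129796
  stratum District IV: (950/4350)²·2.1²/203 = 0.00103612
  stratum District V: (700/4350)²·4.7²/127 = 0.00450412
V_st = 0.02422
V_srs = s²/n = 23.14/832 = 0.0278125
Relative efficiency = V_srs / V_st = 0.0278125/0.02422 = 1.1483

RE ≈ 1.148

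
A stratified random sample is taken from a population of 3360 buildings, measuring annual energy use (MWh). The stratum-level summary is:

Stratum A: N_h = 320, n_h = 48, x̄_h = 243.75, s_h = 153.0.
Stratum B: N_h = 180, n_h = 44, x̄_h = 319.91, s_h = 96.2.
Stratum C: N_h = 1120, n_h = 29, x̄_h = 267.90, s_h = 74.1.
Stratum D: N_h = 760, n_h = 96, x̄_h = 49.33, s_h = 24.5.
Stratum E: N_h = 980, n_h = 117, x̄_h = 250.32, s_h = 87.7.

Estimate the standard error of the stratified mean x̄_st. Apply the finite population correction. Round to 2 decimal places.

SE(x̄_st) ≈ 5.47

V̂(x̄_st) = Σ W_h² (1 − n_h/N_h) s_h²/n_h, with W_h = N_h/N and N = 3360:
  stratum A: (320/3360)²·(1 − 48/320)·153.0²/48 = 3.75995
  stratum B: (180/3360)²·(1 − 44/180)·96.2²/44 = 0.456069
  stratum C: (1120/3360)²·(1 − 29/1120)·74.1²/29 = 20.4929
  stratum D: (760/3360)²·(1 − 96/760)·24.5²/96 = 0.279489
  stratum E: (980/3360)²·(1 − 117/980)·87.7²/117 = 4.92461
V̂(x̄_st) = 29.913
SE(x̄_st) = √29.913 = 5.46928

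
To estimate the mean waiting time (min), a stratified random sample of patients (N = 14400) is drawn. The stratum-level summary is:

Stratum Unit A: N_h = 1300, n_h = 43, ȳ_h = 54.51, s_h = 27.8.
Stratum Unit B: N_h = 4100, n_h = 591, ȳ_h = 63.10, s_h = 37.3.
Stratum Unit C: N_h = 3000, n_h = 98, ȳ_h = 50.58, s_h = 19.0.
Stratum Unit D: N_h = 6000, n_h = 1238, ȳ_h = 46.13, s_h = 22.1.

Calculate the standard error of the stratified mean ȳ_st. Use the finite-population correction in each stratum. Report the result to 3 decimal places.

V̂(ȳ_st) = Σ W_h² (1 − n_h/N_h) s_h²/n_h, with W_h = N_h/N and N = 14400:
  stratum Unit A: (1300/14400)²·(1 − 43/1300)·27.8²/43 = 0.141636
  stratum Unit B: (4100/14400)²·(1 − 591/4100)·37.3²/591 = 0.163332
  stratum Unit C: (3000/14400)²·(1 − 98/3000)·19.0²/98 = 0.154659
  stratum Unit D: (6000/14400)²·(1 − 1238/6000)·22.1²/1238 = 0.05436
V̂(ȳ_st) = 0.513988
SE(ȳ_st) = √0.513988 = 0.716929

SE(ȳ_st) ≈ 0.717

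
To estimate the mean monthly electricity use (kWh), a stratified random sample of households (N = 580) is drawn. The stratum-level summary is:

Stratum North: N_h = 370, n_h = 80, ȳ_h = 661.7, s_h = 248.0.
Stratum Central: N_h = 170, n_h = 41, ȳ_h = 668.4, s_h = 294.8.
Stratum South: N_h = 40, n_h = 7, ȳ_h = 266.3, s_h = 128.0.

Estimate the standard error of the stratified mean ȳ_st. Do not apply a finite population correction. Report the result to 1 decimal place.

SE(ȳ_st) ≈ 22.5

V̂(ȳ_st) = Σ W_h² s_h²/n_h, with W_h = N_h/N and N = 580:
  stratum North: (370/580)²·248.0²/80 = 312.868
  stratum Central: (170/580)²·294.8²/41 = 182.101
  stratum South: (40/580)²·128.0²/7 = 11.1323
V̂(ȳ_st) = 506.101
SE(ȳ_st) = √506.101 = 22.4967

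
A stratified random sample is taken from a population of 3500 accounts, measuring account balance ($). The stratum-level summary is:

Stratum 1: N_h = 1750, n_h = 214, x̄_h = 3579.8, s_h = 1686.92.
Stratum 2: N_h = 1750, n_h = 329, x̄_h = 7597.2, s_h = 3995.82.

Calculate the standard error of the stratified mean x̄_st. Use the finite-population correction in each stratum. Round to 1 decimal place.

SE(x̄_st) ≈ 113.0

V̂(x̄_st) = Σ W_h² (1 − n_h/N_h) s_h²/n_h, with W_h = N_h/N and N = 3500:
  stratum 1: (1750/3500)²·(1 − 214/1750)·1686.92²/214 = 2917.89
  stratum 2: (1750/3500)²·(1 − 329/1750)·3995.82²/329 = 9851.72
V̂(x̄_st) = 12769.6
SE(x̄_st) = √12769.6 = 113.003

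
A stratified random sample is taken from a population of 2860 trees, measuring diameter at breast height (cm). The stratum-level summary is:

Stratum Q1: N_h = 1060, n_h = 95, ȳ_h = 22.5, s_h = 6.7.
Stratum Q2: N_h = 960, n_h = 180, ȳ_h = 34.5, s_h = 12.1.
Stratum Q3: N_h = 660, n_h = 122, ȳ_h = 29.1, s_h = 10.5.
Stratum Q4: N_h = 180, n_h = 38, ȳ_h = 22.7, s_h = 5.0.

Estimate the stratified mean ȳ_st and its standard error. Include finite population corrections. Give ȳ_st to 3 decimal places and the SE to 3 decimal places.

ȳ_st = Σ W_h ȳ_h = (1060·22.5 + 960·34.5 + 660·29.1 + 180·22.7)/2860 = 28.06364
V̂(ȳ_st) = Σ W_h² (1 − n_h/N_h) s_h²/n_h, with W_h = N_h/N and N = 2860:
  stratum Q1: (1060/2860)²·(1 − 95/1060)·6.7²/95 = 0.0590918
  stratum Q2: (960/2860)²·(1 − 180/960)·12.1²/180 = 0.0744615
  stratum Q3: (660/2860)²·(1 − 122/660)·10.5²/122 = 0.0392295
  stratum Q4: (180/2860)²·(1 − 38/180)·5.0²/38 = 0.00205582
V̂(ȳ_st) = 0.174839
SE(ȳ_st) = √0.174839 = 0.418137

ȳ_st ≈ 28.064, SE ≈ 0.418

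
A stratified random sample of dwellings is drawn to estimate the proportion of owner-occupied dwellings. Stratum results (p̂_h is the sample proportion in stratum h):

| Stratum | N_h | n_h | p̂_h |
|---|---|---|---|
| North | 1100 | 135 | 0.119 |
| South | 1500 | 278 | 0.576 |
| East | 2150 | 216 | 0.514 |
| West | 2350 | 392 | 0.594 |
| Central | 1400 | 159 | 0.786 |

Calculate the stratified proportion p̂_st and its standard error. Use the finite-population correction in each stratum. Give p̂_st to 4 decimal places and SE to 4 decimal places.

N = 8500; stratum weights W_h = N_h/N.
p̂_st = Σ W_h p̂_h = (1100·0.119 + 1500·0.576 + 2150·0.514 + 2350·0.594 + 1400·0.786)/8500 = 0.54074
V̂(p̂_st) = Σ W_h² (1 − n_h/N_h) p̂_h(1−p̂_h)/(n_h−1):
  stratum North: (1100/8500)²·(1 − 135/1100)·0.119·0.881/134 = 1.14948e-05
  stratum South: (1500/8500)²·(1 − 278/1500)·0.576·0.424/277 = 2.23683e-05
  stratum East: (2150/8500)²·(1 − 216/2150)·0.514·0.486/215 = 6.68679e-05
  stratum West: (2350/8500)²·(1 − 392/2350)·0.594·0.406/391 = 3.92806e-05
  stratum Central: (1400/8500)²·(1 − 159/1400)·0.786·0.214/158 = 2.56001e-05
V̂(p̂_st) = 0.000165612; SE = √V̂ = 0.012869

p̂_st ≈ 0.5407, SE ≈ 0.0129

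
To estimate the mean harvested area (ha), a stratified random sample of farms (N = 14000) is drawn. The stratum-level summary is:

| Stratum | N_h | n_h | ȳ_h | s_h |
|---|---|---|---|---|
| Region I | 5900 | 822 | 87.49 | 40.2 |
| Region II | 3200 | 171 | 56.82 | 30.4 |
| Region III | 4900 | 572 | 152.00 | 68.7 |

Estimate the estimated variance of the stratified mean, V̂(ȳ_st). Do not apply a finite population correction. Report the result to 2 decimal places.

V̂(ȳ_st) ≈ 1.64

V̂(ȳ_st) = Σ W_h² s_h²/n_h, with W_h = N_h/N and N = 14000:
  stratum Region I: (5900/14000)²·40.2²/822 = 0.349163
  stratum Region II: (3200/14000)²·30.4²/171 = 0.282355
  stratum Region III: (4900/14000)²·68.7²/572 = 1.01077
V̂(ȳ_st) = 1.64229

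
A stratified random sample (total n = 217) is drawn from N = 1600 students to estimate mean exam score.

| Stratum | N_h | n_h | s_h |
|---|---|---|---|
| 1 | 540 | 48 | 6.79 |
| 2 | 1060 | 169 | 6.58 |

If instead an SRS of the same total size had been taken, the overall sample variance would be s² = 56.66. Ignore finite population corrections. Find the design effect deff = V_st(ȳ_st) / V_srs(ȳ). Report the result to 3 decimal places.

V̂(ȳ_st) = Σ W_h² s_h²/n_h, with W_h = N_h/N and N = 1600:
  stratum 1: (540/1600)²·6.79²/48 = 0.109407
  stratum 2: (1060/1600)²·6.58²/169 = 0.112444
V_st = 0.221851
V_srs = s²/n = 56.66/217 = 0.261106
deff = V_st / V_srs = 0.221851/0.261106 = 0.8497

deff ≈ 0.850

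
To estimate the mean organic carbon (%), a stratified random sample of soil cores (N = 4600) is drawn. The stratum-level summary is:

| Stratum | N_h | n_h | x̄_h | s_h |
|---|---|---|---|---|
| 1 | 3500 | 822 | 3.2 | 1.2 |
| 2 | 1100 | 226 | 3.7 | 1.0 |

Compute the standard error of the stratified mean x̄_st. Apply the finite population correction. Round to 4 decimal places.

V̂(x̄_st) = Σ W_h² (1 − n_h/N_h) s_h²/n_h, with W_h = N_h/N and N = 4600:
  stratum 1: (3500/4600)²·(1 − 822/3500)·1.2²/822 = 0.000775986
  stratum 2: (1100/4600)²·(1 − 226/1100)·1.0²/226 = 0.000201039
V̂(x̄_st) = 0.000977024
SE(x̄_st) = √0.000977024 = 0.0312574

SE(x̄_st) ≈ 0.0313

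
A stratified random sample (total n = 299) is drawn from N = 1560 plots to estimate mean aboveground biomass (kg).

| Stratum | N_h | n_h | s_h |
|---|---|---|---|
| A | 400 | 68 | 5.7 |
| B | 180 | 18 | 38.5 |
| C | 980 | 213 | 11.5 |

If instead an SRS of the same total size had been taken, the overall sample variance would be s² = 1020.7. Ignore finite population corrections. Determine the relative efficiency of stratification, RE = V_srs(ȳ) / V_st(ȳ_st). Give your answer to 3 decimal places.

V̂(ȳ_st) = Σ W_h² s_h²/n_h, with W_h = N_h/N and N = 1560:
  stratum A: (400/1560)²·5.7²/68 = 0.0314132
  stratum B: (180/1560)²·38.5²/18 = 1.09634
  stratum C: (980/1560)²·11.5²/213 = 0.24503
V_st = 1.37278
V_srs = s²/n = 1020.7/299 = 3.41371
Relative efficiency = V_srs / V_st = 3.41371/1.37278 = 2.4867

RE ≈ 2.487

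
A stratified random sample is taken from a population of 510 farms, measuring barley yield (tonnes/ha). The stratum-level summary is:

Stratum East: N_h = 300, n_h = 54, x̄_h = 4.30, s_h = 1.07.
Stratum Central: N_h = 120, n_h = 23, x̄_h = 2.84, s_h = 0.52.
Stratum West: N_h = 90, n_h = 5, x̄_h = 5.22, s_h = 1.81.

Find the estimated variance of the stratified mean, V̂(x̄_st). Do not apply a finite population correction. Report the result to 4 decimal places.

V̂(x̄_st) ≈ 0.0284

V̂(x̄_st) = Σ W_h² s_h²/n_h, with W_h = N_h/N and N = 510:
  stratum East: (300/510)²·1.07²/54 = 0.00733628
  stratum Central: (120/510)²·0.52²/23 = 0.00065088
  stratum West: (90/510)²·1.81²/5 = 0.0204048
V̂(x̄_st) = 0.0283919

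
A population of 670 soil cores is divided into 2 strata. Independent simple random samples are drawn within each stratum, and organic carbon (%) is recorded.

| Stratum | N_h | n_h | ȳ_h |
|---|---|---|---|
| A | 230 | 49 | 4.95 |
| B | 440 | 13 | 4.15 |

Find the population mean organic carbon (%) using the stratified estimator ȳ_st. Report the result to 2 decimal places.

ȳ_st ≈ 4.42

N = Σ N_h = 670. Stratum weights W_h = N_h/N.
ȳ_st = (230·4.95 + 440·4.15) / 670 = 4.4246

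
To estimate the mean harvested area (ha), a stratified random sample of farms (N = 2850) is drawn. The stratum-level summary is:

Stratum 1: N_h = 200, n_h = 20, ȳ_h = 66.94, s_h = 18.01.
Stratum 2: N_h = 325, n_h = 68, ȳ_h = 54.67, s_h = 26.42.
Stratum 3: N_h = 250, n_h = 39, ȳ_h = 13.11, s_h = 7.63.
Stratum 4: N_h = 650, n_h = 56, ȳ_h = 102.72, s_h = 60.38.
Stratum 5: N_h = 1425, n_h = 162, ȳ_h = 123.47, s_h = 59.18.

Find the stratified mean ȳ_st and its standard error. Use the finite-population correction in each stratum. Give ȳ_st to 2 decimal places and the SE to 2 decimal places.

ȳ_st = Σ W_h ȳ_h = (200·66.94 + 325·54.67 + 250·13.11 + 650·102.72 + 1425·123.47)/2850 = 97.24421
V̂(ȳ_st) = Σ W_h² (1 − n_h/N_h) s_h²/n_h, with W_h = N_h/N and N = 2850:
  stratum 1: (200/2850)²·(1 − 20/200)·18.01²/20 = 0.0718804
  stratum 2: (325/2850)²·(1 − 68/325)·26.42²/68 = 0.105556
  stratum 3: (250/2850)²·(1 − 39/250)·7.63²/39 = 0.00969432
  stratum 4: (650/2850)²·(1 − 56/650)·60.38²/56 = 3.09463
  stratum 5: (1425/2850)²·(1 − 162/1425)·59.18²/162 = 4.79031
V̂(ȳ_st) = 8.07207
SE(ȳ_st) = √8.07207 = 2.84114

ȳ_st ≈ 97.24, SE ≈ 2.84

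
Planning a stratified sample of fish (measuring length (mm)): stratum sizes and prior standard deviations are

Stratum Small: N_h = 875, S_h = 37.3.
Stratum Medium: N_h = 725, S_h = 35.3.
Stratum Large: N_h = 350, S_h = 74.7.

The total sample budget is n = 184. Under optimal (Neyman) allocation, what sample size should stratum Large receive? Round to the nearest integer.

Neyman allocation: n_h = n · N_h S_h / Σ N_i S_i, with n = 184.
  stratum Small: N_h·S_h = 875·37.3 = 32637.50
  stratum Medium: N_h·S_h = 725·35.3 = 25592.50
  stratum Large: N_h·S_h = 350·74.7 = 26145.00
Σ N_h S_h = 84375.00
n for stratum Large = 184·26145.00/84375.00 = 57.015 → 57

57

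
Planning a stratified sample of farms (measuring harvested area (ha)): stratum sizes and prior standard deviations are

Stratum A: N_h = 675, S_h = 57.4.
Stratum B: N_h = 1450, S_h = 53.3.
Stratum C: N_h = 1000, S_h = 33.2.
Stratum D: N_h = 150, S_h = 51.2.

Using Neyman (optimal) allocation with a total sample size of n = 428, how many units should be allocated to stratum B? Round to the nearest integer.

211

Neyman allocation: n_h = n · N_h S_h / Σ N_i S_i, with n = 428.
  stratum A: N_h·S_h = 675·57.4 = 38745.00
  stratum B: N_h·S_h = 1450·53.3 = 77285.00
  stratum C: N_h·S_h = 1000·33.2 = 33200.00
  stratum D: N_h·S_h = 150·51.2 = 7680.00
Σ N_h S_h = 156910.00
n for stratum B = 428·77285.00/156910.00 = 210.809 → 211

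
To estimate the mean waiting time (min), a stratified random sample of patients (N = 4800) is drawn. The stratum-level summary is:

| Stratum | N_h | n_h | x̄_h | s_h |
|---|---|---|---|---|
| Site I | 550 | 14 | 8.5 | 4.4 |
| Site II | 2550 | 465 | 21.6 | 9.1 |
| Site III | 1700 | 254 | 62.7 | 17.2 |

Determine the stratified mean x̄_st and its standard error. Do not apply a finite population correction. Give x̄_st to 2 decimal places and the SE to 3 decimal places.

x̄_st = Σ W_h x̄_h = (550·8.5 + 2550·21.6 + 1700·62.7)/4800 = 34.65521
V̂(x̄_st) = Σ W_h² s_h²/n_h, with W_h = N_h/N and N = 4800:
  stratum Site I: (550/4800)²·4.4²/14 = 0.018156
  stratum Site II: (2550/4800)²·9.1²/465 = 0.0502606
  stratum Site III: (1700/4800)²·17.2²/254 = 0.146096
V̂(x̄_st) = 0.214513
SE(x̄_st) = √0.214513 = 0.463155

x̄_st ≈ 34.66, SE ≈ 0.463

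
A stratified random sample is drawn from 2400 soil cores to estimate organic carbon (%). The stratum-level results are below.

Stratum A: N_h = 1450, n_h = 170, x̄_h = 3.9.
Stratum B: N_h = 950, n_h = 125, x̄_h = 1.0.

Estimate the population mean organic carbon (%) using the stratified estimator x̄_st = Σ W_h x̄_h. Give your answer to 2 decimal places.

N = Σ N_h = 2400. Stratum weights W_h = N_h/N.
x̄_st = (1450·3.9 + 950·1.0) / 2400 = 2.7521

x̄_st ≈ 2.75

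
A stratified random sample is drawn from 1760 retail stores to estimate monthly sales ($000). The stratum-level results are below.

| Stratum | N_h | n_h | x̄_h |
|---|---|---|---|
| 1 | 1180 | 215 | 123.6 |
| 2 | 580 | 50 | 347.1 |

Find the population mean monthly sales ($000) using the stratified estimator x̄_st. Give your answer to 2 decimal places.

N = Σ N_h = 1760. Stratum weights W_h = N_h/N.
x̄_st = (1180·123.6 + 580·347.1) / 1760 = 197.2534

x̄_st ≈ 197.25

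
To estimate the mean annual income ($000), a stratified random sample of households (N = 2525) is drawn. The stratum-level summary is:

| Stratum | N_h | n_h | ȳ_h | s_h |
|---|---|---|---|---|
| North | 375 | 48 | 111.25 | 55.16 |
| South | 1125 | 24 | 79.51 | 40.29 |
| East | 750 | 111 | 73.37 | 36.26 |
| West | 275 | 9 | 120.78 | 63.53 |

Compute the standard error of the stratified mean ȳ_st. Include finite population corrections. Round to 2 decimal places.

SE(ȳ_st) ≈ 4.52

V̂(ȳ_st) = Σ W_h² (1 − n_h/N_h) s_h²/n_h, with W_h = N_h/N and N = 2525:
  stratum North: (375/2525)²·(1 − 48/375)·55.16²/48 = 1.21917
  stratum South: (1125/2525)²·(1 − 24/1125)·40.29²/24 = 13.1402
  stratum East: (750/2525)²·(1 − 111/750)·36.26²/111 = 0.890373
  stratum West: (275/2525)²·(1 − 9/275)·63.53²/9 = 5.14525
V̂(ȳ_st) = 20.3949
SE(ȳ_st) = √20.3949 = 4.51608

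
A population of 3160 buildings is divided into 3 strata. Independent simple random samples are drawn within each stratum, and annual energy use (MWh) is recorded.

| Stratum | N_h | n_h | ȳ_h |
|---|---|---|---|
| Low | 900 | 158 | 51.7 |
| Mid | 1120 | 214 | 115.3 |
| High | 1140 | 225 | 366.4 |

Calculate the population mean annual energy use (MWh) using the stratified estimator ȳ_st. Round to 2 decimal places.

ȳ_st ≈ 187.77

N = Σ N_h = 3160. Stratum weights W_h = N_h/N.
ȳ_st = (900·51.7 + 1120·115.3 + 1140·366.4) / 3160 = 187.7728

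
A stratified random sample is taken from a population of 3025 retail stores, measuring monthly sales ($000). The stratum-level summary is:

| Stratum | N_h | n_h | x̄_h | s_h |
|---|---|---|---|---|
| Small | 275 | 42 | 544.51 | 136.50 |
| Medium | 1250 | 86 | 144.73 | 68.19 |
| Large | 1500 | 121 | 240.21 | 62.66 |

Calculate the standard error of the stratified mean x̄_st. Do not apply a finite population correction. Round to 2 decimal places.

V̂(x̄_st) = Σ W_h² s_h²/n_h, with W_h = N_h/N and N = 3025:
  stratum Small: (275/3025)²·136.50²/42 = 3.66632
  stratum Medium: (1250/3025)²·68.19²/86 = 9.23235
  stratum Large: (1500/3025)²·62.66²/121 = 7.97861
V̂(x̄_st) = 20.8773
SE(x̄_st) = √20.8773 = 4.56917

SE(x̄_st) ≈ 4.57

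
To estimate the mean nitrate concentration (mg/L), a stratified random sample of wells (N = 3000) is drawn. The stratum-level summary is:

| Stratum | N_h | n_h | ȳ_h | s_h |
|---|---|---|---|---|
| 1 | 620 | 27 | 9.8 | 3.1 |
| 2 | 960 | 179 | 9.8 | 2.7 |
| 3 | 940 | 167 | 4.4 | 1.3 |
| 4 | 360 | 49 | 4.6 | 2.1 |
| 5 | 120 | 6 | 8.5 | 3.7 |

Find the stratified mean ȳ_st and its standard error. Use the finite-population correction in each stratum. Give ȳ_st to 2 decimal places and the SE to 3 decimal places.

ȳ_st ≈ 7.43, SE ≈ 0.153

ȳ_st = Σ W_h ȳ_h = (620·9.8 + 960·9.8 + 940·4.4 + 360·4.6 + 120·8.5)/3000 = 7.43200
V̂(ȳ_st) = Σ W_h² (1 − n_h/N_h) s_h²/n_h, with W_h = N_h/N and N = 3000:
  stratum 1: (620/3000)²·(1 − 27/620)·3.1²/27 = 0.01454
  stratum 2: (960/3000)²·(1 − 179/960)·2.7²/179 = 0.00339277
  stratum 3: (940/3000)²·(1 − 167/940)·1.3²/167 = 0.000817024
  stratum 4: (360/3000)²·(1 − 49/360)·2.1²/49 = 0.0011196
  stratum 5: (120/3000)²·(1 − 6/120)·3.7²/6 = 0.00346813
V̂(ȳ_st) = 0.0233375
SE(ȳ_st) = √0.0233375 = 0.152766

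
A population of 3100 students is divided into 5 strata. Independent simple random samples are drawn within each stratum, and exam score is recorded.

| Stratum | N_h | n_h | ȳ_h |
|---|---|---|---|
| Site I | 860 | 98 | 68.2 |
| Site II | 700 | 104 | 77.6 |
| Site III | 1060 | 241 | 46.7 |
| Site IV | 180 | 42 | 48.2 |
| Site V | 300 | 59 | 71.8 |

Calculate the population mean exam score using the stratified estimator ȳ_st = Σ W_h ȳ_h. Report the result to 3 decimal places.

N = Σ N_h = 3100. Stratum weights W_h = N_h/N.
ȳ_st = (860·68.2 + 700·77.6 + 1060·46.7 + 180·48.2 + 300·71.8) / 3100 = 62.15806

ȳ_st ≈ 62.158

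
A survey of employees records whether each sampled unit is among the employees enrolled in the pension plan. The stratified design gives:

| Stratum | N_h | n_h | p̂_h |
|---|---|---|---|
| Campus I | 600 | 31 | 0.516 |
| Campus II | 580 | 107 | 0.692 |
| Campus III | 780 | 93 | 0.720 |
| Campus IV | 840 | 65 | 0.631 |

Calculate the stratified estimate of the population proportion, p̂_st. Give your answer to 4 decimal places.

N = 2800; stratum weights W_h = N_h/N.
p̂_st = Σ W_h p̂_h = (600·0.516 + 580·0.692 + 780·0.720 + 840·0.631)/2800 = 0.64379

p̂_st ≈ 0.6438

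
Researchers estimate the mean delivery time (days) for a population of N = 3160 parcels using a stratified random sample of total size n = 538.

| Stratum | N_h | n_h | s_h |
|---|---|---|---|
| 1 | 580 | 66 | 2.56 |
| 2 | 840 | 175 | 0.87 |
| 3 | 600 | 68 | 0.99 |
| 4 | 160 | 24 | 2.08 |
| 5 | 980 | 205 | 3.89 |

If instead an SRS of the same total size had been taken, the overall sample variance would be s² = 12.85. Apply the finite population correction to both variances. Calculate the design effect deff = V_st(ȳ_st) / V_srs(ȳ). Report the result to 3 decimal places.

deff ≈ 0.488

V̂(ȳ_st) = Σ W_h² (1 − n_h/N_h) s_h²/n_h, with W_h = N_h/N and N = 3160:
  stratum 1: (580/3160)²·(1 − 66/580)·2.56²/66 = 0.00296451
  stratum 2: (840/3160)²·(1 − 175/840)·0.87²/175 = 0.000241951
  stratum 3: (600/3160)²·(1 − 68/600)·0.99²/68 = 0.000460734
  stratum 4: (160/3160)²·(1 − 24/160)·2.08²/24 = 0.000392826
  stratum 5: (980/3160)²·(1 − 205/980)·3.89²/205 = 0.00561434
V_st = 0.00967436
V_srs = (1 − 538/3160)·12.85/538 = 0.0198183
deff = V_st / V_srs = 0.00967436/0.0198183 = 0.4882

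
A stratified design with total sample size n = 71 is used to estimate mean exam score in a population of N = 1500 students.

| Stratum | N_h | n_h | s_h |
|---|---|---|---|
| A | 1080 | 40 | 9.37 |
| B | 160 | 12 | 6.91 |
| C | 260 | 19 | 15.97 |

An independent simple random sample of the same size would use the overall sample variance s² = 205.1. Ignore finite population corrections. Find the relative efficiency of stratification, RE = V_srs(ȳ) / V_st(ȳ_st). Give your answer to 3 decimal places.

V̂(ȳ_st) = Σ W_h² s_h²/n_h, with W_h = N_h/N and N = 1500:
  stratum A: (1080/1500)²·9.37²/40 = 1.13785
  stratum B: (160/1500)²·6.91²/12 = 0.0452723
  stratum C: (260/1500)²·15.97²/19 = 0.403293
V_st = 1.58641
V_srs = s²/n = 205.1/71 = 2.88873
Relative efficiency = V_srs / V_st = 2.88873/1.58641 = 1.8209

RE ≈ 1.821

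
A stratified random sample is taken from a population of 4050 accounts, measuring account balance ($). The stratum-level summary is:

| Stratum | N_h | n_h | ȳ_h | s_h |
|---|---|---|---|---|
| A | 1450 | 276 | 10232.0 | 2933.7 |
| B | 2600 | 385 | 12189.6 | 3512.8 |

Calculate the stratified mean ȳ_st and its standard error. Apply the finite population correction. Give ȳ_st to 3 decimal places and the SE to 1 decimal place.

ȳ_st = Σ W_h ȳ_h = (1450·10232.0 + 2600·12189.6)/4050 = 11488.73086
V̂(ȳ_st) = Σ W_h² (1 − n_h/N_h) s_h²/n_h, with W_h = N_h/N and N = 4050:
  stratum A: (1450/4050)²·(1 − 276/1450)·2933.7²/276 = 3236.3
  stratum B: (2600/4050)²·(1 − 385/2600)·3512.8²/385 = 11253.4
V̂(ȳ_st) = 14489.7
SE(ȳ_st) = √14489.7 = 120.373

ȳ_st ≈ 11488.731, SE ≈ 120.4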